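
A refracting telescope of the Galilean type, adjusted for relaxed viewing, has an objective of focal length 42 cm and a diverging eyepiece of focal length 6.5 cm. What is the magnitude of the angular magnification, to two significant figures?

6.5

|M| = f_obj/|f_eye| = 42/6.5 = 6.462.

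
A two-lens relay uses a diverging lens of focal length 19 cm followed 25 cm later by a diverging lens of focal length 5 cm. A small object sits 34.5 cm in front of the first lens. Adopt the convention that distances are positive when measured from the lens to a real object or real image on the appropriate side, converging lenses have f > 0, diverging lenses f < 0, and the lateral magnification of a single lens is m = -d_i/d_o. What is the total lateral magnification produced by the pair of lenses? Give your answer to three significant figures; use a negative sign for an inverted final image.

Applying the thin-lens equation to the first lens, 1/(-19) = 1/34.5 + 1/d_i1, which gives d_i1 = -12.252 cm.
Its lateral magnification is m_1 = -d_i1/d_o1 = -(-12.252)/34.5 = 0.3551.
With d_i1 < 0 the first image is virtual and lies on the object side; the object distance for lens 2 is d_o2 = 25 - (-12.252) = 37.252 cm.
Applying the thin-lens equation again with f_2 = -5 cm and d_o2 = 37.252 cm gives d_i2 = -4.408 cm.
m_2 = -(-4.408)/(37.252) = 0.1183.
Overall magnification: m = m_1 m_2 = 0.0420.

0.0420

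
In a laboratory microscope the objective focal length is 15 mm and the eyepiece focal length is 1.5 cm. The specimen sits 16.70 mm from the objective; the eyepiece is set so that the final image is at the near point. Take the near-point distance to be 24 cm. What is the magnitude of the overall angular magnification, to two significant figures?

150

Convert to cm: f_obj = 15 mm = 1.5 cm; d_o = 16.70 mm = 1.67 cm.
Objective: 1/d_i = 1/f_obj - 1/d_o = 1/1.5 - 1/1.67 = 0.06786 cm^-1, so d_i = 14.735 cm.
m_obj = -d_i/d_o = -14.735/1.67 = -8.824.
Eyepiece angular magnification (image at near point): M_eye = 1 + D/f_e = 1 + 24/1.5 = 17.000.
Overall M = m_obj x M_eye = (-8.824)(17.000) = -150.00.
|M| = 150.00.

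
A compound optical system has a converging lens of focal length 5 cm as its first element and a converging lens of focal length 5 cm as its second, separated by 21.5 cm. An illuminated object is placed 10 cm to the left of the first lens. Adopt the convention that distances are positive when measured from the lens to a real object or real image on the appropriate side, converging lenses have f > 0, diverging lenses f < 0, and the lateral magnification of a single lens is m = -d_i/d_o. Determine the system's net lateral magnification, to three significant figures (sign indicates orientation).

Applying the thin-lens equation to the first lens, 1/5 = 1/10 + 1/d_i1, which gives d_i1 = 10.000 cm.
Its lateral magnification is m_1 = -d_i1/d_o1 = -(10.000)/10 = -1.0000.
That image sits 11.500 cm in front of the second lens, so d_o2 = 11.500 cm.
Applying the thin-lens equation again with f_2 = 5 cm and d_o2 = 11.500 cm gives d_i2 = 8.846 cm.
m_2 = -(8.846)/(11.500) = -0.7692.
Overall magnification: m = m_1 m_2 = 0.7692.

0.769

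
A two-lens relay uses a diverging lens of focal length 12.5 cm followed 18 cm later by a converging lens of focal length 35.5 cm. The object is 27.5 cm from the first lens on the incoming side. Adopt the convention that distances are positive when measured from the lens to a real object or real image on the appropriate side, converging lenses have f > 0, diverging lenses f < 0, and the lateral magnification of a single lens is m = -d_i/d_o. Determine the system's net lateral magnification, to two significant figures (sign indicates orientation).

1.2

First lens: d_i1 = 1/(1/(-12.5) - 1/27.5) = -8.594 cm.
m_1 = -(-8.594)/27.5 = 0.3125.
The intermediate image is virtual, 8.594 cm to the left of lens 1, so d_o2 = L - d_i1 = 18 - (-8.594) = 26.594 cm.
Second lens: d_i2 = 1/(1/35.5 - 1/(26.594)) = -106.002 cm.
m_2 = -(-106.002)/(26.594) = 3.9860.
The system's lateral magnification is m_1 m_2 = (0.3125)(3.9860) = 1.2456.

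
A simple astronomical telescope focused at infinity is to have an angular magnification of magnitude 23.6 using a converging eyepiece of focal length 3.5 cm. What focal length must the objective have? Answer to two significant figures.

83 cm

|M| = f_obj/|f_eye|, so f_obj = |M| x |f_eye| = 23.6 x 3.5 = 82.600 cm.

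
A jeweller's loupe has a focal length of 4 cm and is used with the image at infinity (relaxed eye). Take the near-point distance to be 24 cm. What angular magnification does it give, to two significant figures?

6.0

M = D/f = 24/4 = 6.000.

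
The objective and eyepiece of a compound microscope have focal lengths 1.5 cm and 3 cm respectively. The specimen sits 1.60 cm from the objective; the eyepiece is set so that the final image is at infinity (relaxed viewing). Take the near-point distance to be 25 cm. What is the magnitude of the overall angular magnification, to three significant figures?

125

Objective: 1/d_i = 1/f_obj - 1/d_o = 1/1.5 - 1/1.60 = 0.04167 cm^-1, so d_i = 24.000 cm.
m_obj = -d_i/d_o = -24.000/1.60 = -15.000.
Eyepiece angular magnification (image at infinity): M_eye = D/f_e = 25/3 = 8.333.
Overall M = m_obj x M_eye = (-15.000)(8.333) = -125.00.
|M| = 125.00.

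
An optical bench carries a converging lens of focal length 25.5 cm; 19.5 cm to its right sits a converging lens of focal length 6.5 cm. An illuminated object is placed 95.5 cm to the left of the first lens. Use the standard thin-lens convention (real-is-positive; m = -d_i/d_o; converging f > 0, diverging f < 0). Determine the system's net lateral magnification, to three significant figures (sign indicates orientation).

-0.109

Lens 1: 1/d_i1 = 1/f_1 - 1/d_o1 = 1/25.5 - 1/95.5 = 0.02874 cm^-1, so d_i1 = 34.789 cm.
m_1 = -(34.789)/95.5 = -0.3643.
Since 34.789 cm > 19.5 cm, the first image lies past the second lens and serves as a virtual object: d_o2 = L - d_i1 = -15.289 cm.
Lens 2: 1/d_i2 = 1/f_2 - 1/d_o2 = 1/6.5 - 1/(-15.289) = 0.21925 cm^-1, so d_i2 = 4.561 cm.
m_2 = -(4.561)/(-15.289) = 0.2983.
The system's lateral magnification is m_1 m_2 = (-0.3643)(0.2983) = -0.1087.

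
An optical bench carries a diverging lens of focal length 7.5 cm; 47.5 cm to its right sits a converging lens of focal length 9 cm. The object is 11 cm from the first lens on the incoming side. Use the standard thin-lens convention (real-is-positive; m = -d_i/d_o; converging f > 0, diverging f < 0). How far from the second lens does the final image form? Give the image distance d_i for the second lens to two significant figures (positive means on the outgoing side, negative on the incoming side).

First lens: d_i1 = 1/(1/(-7.5) - 1/11) = -4.459 cm.
With d_i1 < 0 the first image is virtual and lies on the object side; the object distance for lens 2 is d_o2 = 47.5 - (-4.459) = 51.959 cm.
Second lens: d_i2 = 1/(1/9 - 1/(51.959)) = 10.885 cm.

11 cm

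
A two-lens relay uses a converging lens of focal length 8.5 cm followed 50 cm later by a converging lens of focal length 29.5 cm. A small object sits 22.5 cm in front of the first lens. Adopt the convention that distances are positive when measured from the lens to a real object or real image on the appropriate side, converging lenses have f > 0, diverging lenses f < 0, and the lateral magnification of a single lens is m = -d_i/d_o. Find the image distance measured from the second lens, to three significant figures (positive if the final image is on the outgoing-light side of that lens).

Applying the thin-lens equation to the first lens, 1/8.5 = 1/22.5 + 1/d_i1, which gives d_i1 = 13.661 cm.
Object distance for lens 2: d_o2 = 50 - 13.661 = 36.339 cm.
Applying the thin-lens equation again with f_2 = 29.5 cm and d_o2 = 36.339 cm gives d_i2 = 156.743 cm.

157 cm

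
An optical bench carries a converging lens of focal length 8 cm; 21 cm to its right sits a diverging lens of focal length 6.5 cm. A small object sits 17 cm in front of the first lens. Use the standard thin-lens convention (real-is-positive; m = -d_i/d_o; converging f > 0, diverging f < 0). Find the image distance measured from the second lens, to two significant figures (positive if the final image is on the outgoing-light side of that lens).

Applying the thin-lens equation to the first lens, 1/8 = 1/17 + 1/d_i1, which gives d_i1 = 15.111 cm.
Object distance for lens 2: d_o2 = 21 - 15.111 = 5.889 cm.
Applying the thin-lens equation again with f_2 = -6.5 cm and d_o2 = 5.889 cm gives d_i2 = -3.090 cm.

-3.1 cm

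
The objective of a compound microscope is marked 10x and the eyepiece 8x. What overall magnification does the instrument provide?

80

The overall magnification of a compound microscope is the product of the objective and eyepiece magnifications:
M = M_obj x M_eye = 10 x 8 = 80.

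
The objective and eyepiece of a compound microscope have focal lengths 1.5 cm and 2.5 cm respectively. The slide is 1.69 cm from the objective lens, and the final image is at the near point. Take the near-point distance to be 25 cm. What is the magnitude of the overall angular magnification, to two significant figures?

Objective: 1/d_i = 1/f_obj - 1/d_o = 1/1.5 - 1/1.69 = 0.07495 cm^-1, so d_i = 13.342 cm.
m_obj = -d_i/d_o = -13.342/1.69 = -7.895.
Eyepiece angular magnification (image at near point): M_eye = 1 + D/f_e = 1 + 25/2.5 = 11.000.
Overall M = m_obj x M_eye = (-7.895)(11.000) = -86.84.
|M| = 86.84.

87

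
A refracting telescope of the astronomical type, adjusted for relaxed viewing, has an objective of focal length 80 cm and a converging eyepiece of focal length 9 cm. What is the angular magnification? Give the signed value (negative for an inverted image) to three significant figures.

M = -f_obj/f_eye = -80/(9) = -8.889.

-8.89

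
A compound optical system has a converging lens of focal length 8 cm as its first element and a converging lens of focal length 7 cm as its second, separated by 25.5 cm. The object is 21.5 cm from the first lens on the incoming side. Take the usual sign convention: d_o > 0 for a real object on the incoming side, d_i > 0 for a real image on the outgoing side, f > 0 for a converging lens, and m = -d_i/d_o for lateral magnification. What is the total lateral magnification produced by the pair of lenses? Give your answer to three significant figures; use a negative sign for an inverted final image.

Lens 1: 1/d_i1 = 1/f_1 - 1/d_o1 = 1/8 - 1/21.5 = 0.07849 cm^-1, so d_i1 = 12.741 cm.
m_1 = -(12.741)/21.5 = -0.5926.
That image sits 12.759 cm in front of the second lens, so d_o2 = 12.759 cm.
Lens 2: 1/d_i2 = 1/f_2 - 1/d_o2 = 1/7 - 1/(12.759) = 0.06448 cm^-1, so d_i2 = 15.508 cm.
m_2 = -(15.508)/(12.759) = -1.2154.
The system's lateral magnification is m_1 m_2 = (-0.5926)(-1.2154) = 0.7203.

0.720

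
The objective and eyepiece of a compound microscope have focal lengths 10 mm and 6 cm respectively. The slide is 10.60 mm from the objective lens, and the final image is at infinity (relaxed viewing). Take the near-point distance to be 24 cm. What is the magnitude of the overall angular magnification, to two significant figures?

67

Convert to cm: f_obj = 10 mm = 1 cm; d_o = 10.60 mm = 1.06 cm.
Objective: 1/d_i = 1/f_obj - 1/d_o = 1/1 - 1/1.06 = 0.05660 cm^-1, so d_i = 17.667 cm.
m_obj = -d_i/d_o = -17.667/1.06 = -16.667.
Eyepiece angular magnification (image at infinity): M_eye = D/f_e = 24/6 = 4.000.
Overall M = m_obj x M_eye = (-16.667)(4.000) = -66.67.
|M| = 66.67.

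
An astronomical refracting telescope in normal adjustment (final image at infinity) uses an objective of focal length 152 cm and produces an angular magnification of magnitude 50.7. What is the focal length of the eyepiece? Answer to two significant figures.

|M| = f_obj/f_eye, so f_eye = f_obj/|M| = 152/50.7 = 2.998 cm.

3.0 cm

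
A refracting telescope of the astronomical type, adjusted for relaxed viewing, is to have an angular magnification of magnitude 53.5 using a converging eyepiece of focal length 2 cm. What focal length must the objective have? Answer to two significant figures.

|M| = f_obj/|f_eye|, so f_obj = |M| x |f_eye| = 53.5 x 2 = 107.000 cm.

110 cm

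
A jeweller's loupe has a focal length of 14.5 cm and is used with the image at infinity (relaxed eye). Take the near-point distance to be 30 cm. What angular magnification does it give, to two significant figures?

2.1

M = D/f = 30/14.5 = 2.069.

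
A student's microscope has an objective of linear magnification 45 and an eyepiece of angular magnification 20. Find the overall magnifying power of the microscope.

900

The overall magnification of a compound microscope is the product of the objective and eyepiece magnifications:
M = M_obj x M_eye = 45 x 20 = 900.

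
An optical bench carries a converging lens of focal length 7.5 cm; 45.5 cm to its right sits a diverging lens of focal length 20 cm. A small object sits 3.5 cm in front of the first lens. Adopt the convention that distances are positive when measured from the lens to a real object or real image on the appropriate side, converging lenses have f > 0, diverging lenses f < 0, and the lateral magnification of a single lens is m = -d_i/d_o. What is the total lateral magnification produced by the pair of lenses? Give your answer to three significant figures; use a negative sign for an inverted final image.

0.520

First lens: d_i1 = 1/(1/7.5 - 1/3.5) = -6.563 cm.
m_1 = -(-6.563)/3.5 = 1.8750.
The intermediate image is virtual, 6.563 cm to the left of lens 1, so d_o2 = L - d_i1 = 45.5 - (-6.563) = 52.062 cm.
Second lens: d_i2 = 1/(1/(-20) - 1/(52.062)) = -14.449 cm.
m_2 = -(-14.449)/(52.062) = 0.2775.
Total m = m_1 x m_2 = (1.8750)(0.2775) = 0.5204.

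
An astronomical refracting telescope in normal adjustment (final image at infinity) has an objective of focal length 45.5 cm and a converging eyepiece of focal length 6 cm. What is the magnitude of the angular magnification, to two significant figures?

7.6

|M| = f_obj/|f_eye| = 45.5/6 = 7.583.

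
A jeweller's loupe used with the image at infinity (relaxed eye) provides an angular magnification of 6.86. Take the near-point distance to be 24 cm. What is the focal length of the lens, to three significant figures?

3.50 cm

For the image at infinity, M = D/f.
f = D/M = 24/6.86 = 3.499 cm.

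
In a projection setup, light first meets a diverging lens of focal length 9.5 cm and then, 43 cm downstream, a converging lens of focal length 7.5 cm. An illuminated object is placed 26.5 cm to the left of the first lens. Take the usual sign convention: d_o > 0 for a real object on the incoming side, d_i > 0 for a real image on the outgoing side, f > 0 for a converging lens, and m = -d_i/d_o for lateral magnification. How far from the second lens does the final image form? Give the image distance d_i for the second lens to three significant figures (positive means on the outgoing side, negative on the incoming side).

8.82 cm

Applying the thin-lens equation to the first lens, 1/(-9.5) = 1/26.5 + 1/d_i1, which gives d_i1 = -6.993 cm.
The intermediate image is virtual, 6.993 cm to the left of lens 1, so d_o2 = L - d_i1 = 43 - (-6.993) = 49.993 cm.
Applying the thin-lens equation again with f_2 = 7.5 cm and d_o2 = 49.993 cm gives d_i2 = 8.824 cm.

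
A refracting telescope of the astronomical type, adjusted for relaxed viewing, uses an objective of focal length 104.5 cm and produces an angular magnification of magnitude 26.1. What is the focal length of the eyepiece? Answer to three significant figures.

|M| = f_obj/f_eye, so f_eye = f_obj/|M| = 104.5/26.1 = 4.004 cm.

4.00 cm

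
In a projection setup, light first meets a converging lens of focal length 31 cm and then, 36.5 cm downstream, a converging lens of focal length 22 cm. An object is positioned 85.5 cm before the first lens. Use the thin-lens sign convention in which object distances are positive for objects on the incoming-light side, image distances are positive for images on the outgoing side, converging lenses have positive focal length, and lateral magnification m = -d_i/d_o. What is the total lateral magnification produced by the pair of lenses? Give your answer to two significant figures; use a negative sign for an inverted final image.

-0.37

First lens: d_i1 = 1/(1/31 - 1/85.5) = 48.633 cm.
m_1 = -(48.633)/85.5 = -0.5688.
This image would form 48.633 cm past lens 1, i.e. 12.133 cm beyond lens 2, so it is a virtual object for lens 2: d_o2 = 36.5 - 48.633 = -12.133 cm.
Second lens: d_i2 = 1/(1/22 - 1/(-12.133)) = 7.820 cm.
m_2 = -(7.820)/(-12.133) = 0.6445.
The system's lateral magnification is m_1 m_2 = (-0.5688)(0.6445) = -0.3666.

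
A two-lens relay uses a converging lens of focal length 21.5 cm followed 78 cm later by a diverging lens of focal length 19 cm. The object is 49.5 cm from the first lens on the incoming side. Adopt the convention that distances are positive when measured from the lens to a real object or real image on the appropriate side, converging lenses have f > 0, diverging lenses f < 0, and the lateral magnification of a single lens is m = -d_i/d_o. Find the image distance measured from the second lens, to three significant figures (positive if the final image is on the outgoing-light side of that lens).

Applying the thin-lens equation to the first lens, 1/21.5 = 1/49.5 + 1/d_i1, which gives d_i1 = 38.009 cm.
The intermediate image is 38.009 cm to the right of lens 1, so d_o2 = L - d_i1 = 78 - 38.009 = 39.991 cm.
Applying the thin-lens equation again with f_2 = -19 cm and d_o2 = 39.991 cm gives d_i2 = -12.880 cm.

-12.9 cm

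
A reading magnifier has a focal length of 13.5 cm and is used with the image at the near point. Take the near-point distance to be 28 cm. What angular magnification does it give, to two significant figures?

M = 1 + D/f = 1 + 28/13.5 = 3.074.

3.1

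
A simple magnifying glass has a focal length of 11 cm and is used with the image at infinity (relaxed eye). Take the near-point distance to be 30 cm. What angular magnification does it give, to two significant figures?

M = D/f = 30/11 = 2.727.

2.7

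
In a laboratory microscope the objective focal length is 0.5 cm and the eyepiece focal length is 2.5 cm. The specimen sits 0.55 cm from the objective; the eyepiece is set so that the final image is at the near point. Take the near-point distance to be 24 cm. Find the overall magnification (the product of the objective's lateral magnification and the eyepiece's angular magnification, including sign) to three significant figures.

-106

Objective: 1/d_i = 1/f_obj - 1/d_o = 1/0.5 - 1/0.55 = 0.18182 cm^-1, so d_i = 5.500 cm.
m_obj = -d_i/d_o = -5.500/0.55 = -10.000.
Eyepiece angular magnification (image at near point): M_eye = 1 + D/f_e = 1 + 24/2.5 = 10.600.
Overall M = m_obj x M_eye = (-10.000)(10.600) = -106.00.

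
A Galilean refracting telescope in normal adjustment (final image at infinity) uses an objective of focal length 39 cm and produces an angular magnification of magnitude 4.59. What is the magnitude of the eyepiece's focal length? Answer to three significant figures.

|M| = f_obj/|f_eye|, so |f_eye| = f_obj/|M| = 39/4.59 = 8.497 cm.
(The eyepiece is diverging, so its signed focal length is -8.497 cm.)

8.50 cm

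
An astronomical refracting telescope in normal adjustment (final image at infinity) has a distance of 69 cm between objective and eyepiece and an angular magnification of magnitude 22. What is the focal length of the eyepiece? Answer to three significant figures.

3.00 cm

In normal adjustment the tube length equals f_obj + f_eye and |M| = f_obj/f_eye.
So f_obj = 22 f_eye and 22 f_eye + f_eye = 69 cm, giving f_eye = 69/23 = 3.000 cm and f_obj = 66.000 cm.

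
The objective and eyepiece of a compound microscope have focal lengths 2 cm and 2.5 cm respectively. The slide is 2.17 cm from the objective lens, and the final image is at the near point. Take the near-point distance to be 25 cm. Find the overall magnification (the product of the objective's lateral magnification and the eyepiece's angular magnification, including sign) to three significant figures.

Objective: 1/d_i = 1/f_obj - 1/d_o = 1/2 - 1/2.17 = 0.03917 cm^-1, so d_i = 25.529 cm.
m_obj = -d_i/d_o = -25.529/2.17 = -11.765.
Eyepiece angular magnification (image at near point): M_eye = 1 + D/f_e = 1 + 25/2.5 = 11.000.
Overall M = m_obj x M_eye = (-11.765)(11.000) = -129.41.

-129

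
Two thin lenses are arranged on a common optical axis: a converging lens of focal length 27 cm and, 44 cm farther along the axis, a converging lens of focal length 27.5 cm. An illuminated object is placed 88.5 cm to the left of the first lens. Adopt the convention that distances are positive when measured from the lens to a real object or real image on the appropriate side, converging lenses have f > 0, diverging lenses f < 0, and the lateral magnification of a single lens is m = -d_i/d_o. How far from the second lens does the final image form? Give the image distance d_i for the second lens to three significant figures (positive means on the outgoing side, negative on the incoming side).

Lens 1: 1/d_i1 = 1/f_1 - 1/d_o1 = 1/27 - 1/88.5 = 0.02574 cm^-1, so d_i1 = 38.854 cm.
That image sits 5.146 cm in front of the second lens, so d_o2 = 5.146 cm.
Lens 2: 1/d_i2 = 1/f_2 - 1/d_o2 = 1/27.5 - 1/(5.146) = -0.15795 cm^-1, so d_i2 = -6.331 cm.

-6.33 cm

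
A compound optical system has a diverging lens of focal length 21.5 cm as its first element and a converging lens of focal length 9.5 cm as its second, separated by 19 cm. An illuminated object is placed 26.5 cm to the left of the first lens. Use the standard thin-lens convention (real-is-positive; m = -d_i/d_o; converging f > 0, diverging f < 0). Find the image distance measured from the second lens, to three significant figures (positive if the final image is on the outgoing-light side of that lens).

13.7 cm

Lens 1: 1/d_i1 = 1/f_1 - 1/d_o1 = 1/(-21.5) - 1/26.5 = -0.08425 cm^-1, so d_i1 = -11.870 cm.
The intermediate image is virtual, 11.870 cm to the left of lens 1, so d_o2 = L - d_i1 = 19 - (-11.870) = 30.870 cm.
Lens 2: 1/d_i2 = 1/f_2 - 1/d_o2 = 1/9.5 - 1/(30.870) = 0.07287 cm^-1, so d_i2 = 13.723 cm.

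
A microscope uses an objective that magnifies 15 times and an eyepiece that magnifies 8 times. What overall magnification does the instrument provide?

The overall magnification of a compound microscope is the product of the objective and eyepiece magnifications:
M = M_obj x M_eye = 15 x 8 = 120.

120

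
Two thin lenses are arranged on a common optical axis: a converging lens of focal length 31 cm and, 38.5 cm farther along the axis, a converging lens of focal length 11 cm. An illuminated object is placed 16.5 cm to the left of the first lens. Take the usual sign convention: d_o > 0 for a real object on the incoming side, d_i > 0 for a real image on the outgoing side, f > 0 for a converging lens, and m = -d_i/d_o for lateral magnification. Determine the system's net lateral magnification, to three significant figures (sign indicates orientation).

-0.375

Lens 1: 1/d_i1 = 1/f_1 - 1/d_o1 = 1/31 - 1/16.5 = -0.02835 cm^-1, so d_i1 = -35.276 cm.
m_1 = -(-35.276)/16.5 = 2.1379.
The intermediate image is virtual, 35.276 cm to the left of lens 1, so d_o2 = L - d_i1 = 38.5 - (-35.276) = 73.776 cm.
Lens 2: 1/d_i2 = 1/f_2 - 1/d_o2 = 1/11 - 1/(73.776) = 0.07735 cm^-1, so d_i2 = 12.927 cm.
m_2 = -(12.927)/(73.776) = -0.1752.
The system's lateral magnification is m_1 m_2 = (2.1379)(-0.1752) = -0.3746.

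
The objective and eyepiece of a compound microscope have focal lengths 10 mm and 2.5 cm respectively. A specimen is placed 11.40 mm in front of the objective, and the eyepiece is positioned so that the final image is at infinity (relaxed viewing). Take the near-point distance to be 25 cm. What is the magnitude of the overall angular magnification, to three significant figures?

Convert to cm: f_obj = 10 mm = 1 cm; d_o = 11.40 mm = 1.14 cm.
Objective: 1/d_i = 1/f_obj - 1/d_o = 1/1 - 1/1.14 = 0.12281 cm^-1, so d_i = 8.143 cm.
m_obj = -d_i/d_o = -8.143/1.14 = -7.143.
Eyepiece angular magnification (image at infinity): M_eye = D/f_e = 25/2.5 = 10.000.
Overall M = m_obj x M_eye = (-7.143)(10.000) = -71.43.
|M| = 71.43.

71.4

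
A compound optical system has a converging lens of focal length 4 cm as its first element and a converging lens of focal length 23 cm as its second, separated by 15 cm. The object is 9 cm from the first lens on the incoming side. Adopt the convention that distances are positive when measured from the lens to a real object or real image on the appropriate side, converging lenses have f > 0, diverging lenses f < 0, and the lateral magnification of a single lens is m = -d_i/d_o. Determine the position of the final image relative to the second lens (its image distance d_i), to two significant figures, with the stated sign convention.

Applying the thin-lens equation to the first lens, 1/4 = 1/9 + 1/d_i1, which gives d_i1 = 7.200 cm.
That image sits 7.800 cm in front of the second lens, so d_o2 = 7.800 cm.
Applying the thin-lens equation again with f_2 = 23 cm and d_o2 = 7.800 cm gives d_i2 = -11.803 cm.

-12 cm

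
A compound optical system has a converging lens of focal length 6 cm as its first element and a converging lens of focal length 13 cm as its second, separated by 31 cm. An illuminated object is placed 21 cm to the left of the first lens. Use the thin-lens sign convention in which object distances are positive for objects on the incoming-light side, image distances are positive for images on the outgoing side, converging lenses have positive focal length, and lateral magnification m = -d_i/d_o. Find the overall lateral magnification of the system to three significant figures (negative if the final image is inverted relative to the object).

0.542

Applying the thin-lens equation to the first lens, 1/6 = 1/21 + 1/d_i1, which gives d_i1 = 8.400 cm.
Its lateral magnification is m_1 = -d_i1/d_o1 = -(8.400)/21 = -0.4000.
Object distance for lens 2: d_o2 = 31 - 8.400 = 22.600 cm.
Applying the thin-lens equation again with f_2 = 13 cm and d_o2 = 22.600 cm gives d_i2 = 30.604 cm.
m_2 = -(30.604)/(22.600) = -1.3542.
Total m = m_1 x m_2 = (-0.4000)(-1.3542) = 0.5417.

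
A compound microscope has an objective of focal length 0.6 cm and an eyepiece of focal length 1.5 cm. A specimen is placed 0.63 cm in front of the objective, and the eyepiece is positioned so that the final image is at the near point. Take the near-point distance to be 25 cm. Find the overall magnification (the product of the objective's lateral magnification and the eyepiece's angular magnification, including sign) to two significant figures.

-350

Objective: 1/d_i = 1/f_obj - 1/d_o = 1/0.6 - 1/0.63 = 0.07937 cm^-1, so d_i = 12.600 cm.
m_obj = -d_i/d_o = -12.600/0.63 = -20.000.
Eyepiece angular magnification (image at near point): M_eye = 1 + D/f_e = 1 + 25/1.5 = 17.667.
Overall M = m_obj x M_eye = (-20.000)(17.667) = -353.33.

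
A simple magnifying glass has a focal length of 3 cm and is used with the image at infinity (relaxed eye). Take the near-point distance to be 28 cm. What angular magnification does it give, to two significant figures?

M = D/f = 28/3 = 9.333.

9.3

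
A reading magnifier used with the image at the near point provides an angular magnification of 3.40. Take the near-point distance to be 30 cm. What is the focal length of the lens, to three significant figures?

For the image at the near point, M = 1 + D/f.
f = D/(M - 1) = 30/(3.4 - 1) = 12.500 cm.

12.5 cm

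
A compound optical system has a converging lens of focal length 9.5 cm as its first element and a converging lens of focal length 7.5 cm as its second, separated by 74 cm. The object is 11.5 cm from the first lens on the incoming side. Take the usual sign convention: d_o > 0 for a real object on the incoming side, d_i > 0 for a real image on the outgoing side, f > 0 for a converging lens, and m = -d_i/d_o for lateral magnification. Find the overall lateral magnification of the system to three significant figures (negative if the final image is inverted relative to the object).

First lens: d_i1 = 1/(1/9.5 - 1/11.5) = 54.625 cm.
m_1 = -(54.625)/11.5 = -4.7500.
Object distance for lens 2: d_o2 = 74 - 54.625 = 19.375 cm.
Second lens: d_i2 = 1/(1/7.5 - 1/(19.375)) = 12.237 cm.
m_2 = -(12.237)/(19.375) = -0.6316.
Overall magnification: m = m_1 m_2 = 3.0000.

3.00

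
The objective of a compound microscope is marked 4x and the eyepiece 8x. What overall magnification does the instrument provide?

The overall magnification of a compound microscope is the product of the objective and eyepiece magnifications:
M = M_obj x M_eye = 4 x 8 = 32.

32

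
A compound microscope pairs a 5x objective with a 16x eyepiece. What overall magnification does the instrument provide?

80

The overall magnification of a compound microscope is the product of the objective and eyepiece magnifications:
M = M_obj x M_eye = 5 x 16 = 80.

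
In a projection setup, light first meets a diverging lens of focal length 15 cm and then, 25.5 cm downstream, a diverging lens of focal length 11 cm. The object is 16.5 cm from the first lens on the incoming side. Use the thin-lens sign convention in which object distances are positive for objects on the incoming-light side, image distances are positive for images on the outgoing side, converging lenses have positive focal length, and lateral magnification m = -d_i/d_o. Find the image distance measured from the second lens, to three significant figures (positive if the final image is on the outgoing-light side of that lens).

Lens 1: 1/d_i1 = 1/f_1 - 1/d_o1 = 1/(-15) - 1/16.5 = -0.12727 cm^-1, so d_i1 = -7.857 cm.
With d_i1 < 0 the first image is virtual and lies on the object side; the object distance for lens 2 is d_o2 = 25.5 - (-7.857) = 33.357 cm.
Lens 2: 1/d_i2 = 1/f_2 - 1/d_o2 = 1/(-11) - 1/(33.357) = -0.12089 cm^-1, so d_i2 = -8.272 cm.

-8.27 cm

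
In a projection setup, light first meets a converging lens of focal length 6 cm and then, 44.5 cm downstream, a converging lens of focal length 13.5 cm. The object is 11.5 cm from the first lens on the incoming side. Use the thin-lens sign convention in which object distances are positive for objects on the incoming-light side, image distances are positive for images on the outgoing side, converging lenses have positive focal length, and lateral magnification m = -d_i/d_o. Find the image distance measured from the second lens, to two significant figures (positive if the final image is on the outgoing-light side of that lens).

Applying the thin-lens equation to the first lens, 1/6 = 1/11.5 + 1/d_i1, which gives d_i1 = 12.545 cm.
Object distance for lens 2: d_o2 = 44.5 - 12.545 = 31.955 cm.
Applying the thin-lens equation again with f_2 = 13.5 cm and d_o2 = 31.955 cm gives d_i2 = 23.376 cm.

23 cm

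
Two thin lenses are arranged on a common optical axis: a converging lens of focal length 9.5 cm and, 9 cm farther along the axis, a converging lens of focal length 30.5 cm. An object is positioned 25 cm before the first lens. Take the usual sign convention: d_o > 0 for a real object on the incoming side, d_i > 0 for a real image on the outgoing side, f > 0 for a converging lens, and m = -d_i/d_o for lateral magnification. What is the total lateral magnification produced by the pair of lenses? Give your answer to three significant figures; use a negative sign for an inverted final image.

-0.508

Applying the thin-lens equation to the first lens, 1/9.5 = 1/25 + 1/d_i1, which gives d_i1 = 15.323 cm.
Its lateral magnification is m_1 = -d_i1/d_o1 = -(15.323)/25 = -0.6129.
Since 15.323 cm > 9 cm, the first image lies past the second lens and serves as a virtual object: d_o2 = L - d_i1 = -6.323 cm.
Applying the thin-lens equation again with f_2 = 30.5 cm and d_o2 = -6.323 cm gives d_i2 = 5.237 cm.
m_2 = -(5.237)/(-6.323) = 0.8283.
The system's lateral magnification is m_1 m_2 = (-0.6129)(0.8283) = -0.5077.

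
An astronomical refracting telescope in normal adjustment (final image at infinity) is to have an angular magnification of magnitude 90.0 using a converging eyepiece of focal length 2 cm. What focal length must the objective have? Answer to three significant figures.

180 cm

|M| = f_obj/|f_eye|, so f_obj = |M| x |f_eye| = 90.0 x 2 = 180.000 cm.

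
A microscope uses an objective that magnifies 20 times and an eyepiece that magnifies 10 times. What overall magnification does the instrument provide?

200

The overall magnification of a compound microscope is the product of the objective and eyepiece magnifications:
M = M_obj x M_eye = 20 x 10 = 200.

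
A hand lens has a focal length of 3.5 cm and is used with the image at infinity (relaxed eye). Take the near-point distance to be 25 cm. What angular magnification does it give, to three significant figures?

M = D/f = 25/3.5 = 7.143.

7.14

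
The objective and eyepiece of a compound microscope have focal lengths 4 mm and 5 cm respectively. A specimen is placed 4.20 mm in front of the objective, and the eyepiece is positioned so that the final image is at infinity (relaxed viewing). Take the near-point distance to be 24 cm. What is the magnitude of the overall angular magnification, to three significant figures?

Convert to cm: f_obj = 4 mm = 0.4 cm; d_o = 4.20 mm = 0.42 cm.
Objective: 1/d_i = 1/f_obj - 1/d_o = 1/0.4 - 1/0.42 = 0.11905 cm^-1, so d_i = 8.400 cm.
m_obj = -d_i/d_o = -8.400/0.42 = -20.000.
Eyepiece angular magnification (image at infinity): M_eye = D/f_e = 24/5 = 4.800.
Overall M = m_obj x M_eye = (-20.000)(4.800) = -96.00.
|M| = 96.00.

96.0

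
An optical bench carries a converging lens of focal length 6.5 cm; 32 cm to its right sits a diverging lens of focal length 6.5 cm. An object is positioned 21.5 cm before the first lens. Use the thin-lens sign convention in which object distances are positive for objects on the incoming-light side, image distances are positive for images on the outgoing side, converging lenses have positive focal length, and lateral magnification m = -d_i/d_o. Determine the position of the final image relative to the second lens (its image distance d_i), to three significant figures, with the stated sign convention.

-5.05 cm

Applying the thin-lens equation to the first lens, 1/6.5 = 1/21.5 + 1/d_i1, which gives d_i1 = 9.317 cm.
The intermediate image is 9.317 cm to the right of lens 1, so d_o2 = L - d_i1 = 32 - 9.317 = 22.683 cm.
Applying the thin-lens equation again with f_2 = -6.5 cm and d_o2 = 22.683 cm gives d_i2 = -5.052 cm.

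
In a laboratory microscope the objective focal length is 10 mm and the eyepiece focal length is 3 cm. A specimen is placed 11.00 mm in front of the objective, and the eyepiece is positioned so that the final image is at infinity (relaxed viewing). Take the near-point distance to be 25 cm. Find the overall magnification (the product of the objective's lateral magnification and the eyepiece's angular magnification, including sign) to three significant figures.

-83.3

Convert to cm: f_obj = 10 mm = 1 cm; d_o = 11.00 mm = 1.10 cm.
Objective: 1/d_i = 1/f_obj - 1/d_o = 1/1 - 1/1.10 = 0.09091 cm^-1, so d_i = 11.000 cm.
m_obj = -d_i/d_o = -11.000/1.10 = -10.000.
Eyepiece angular magnification (image at infinity): M_eye = D/f_e = 25/3 = 8.333.
Overall M = m_obj x M_eye = (-10.000)(8.333) = -83.33.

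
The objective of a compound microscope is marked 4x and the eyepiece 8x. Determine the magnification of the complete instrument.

32

The overall magnification of a compound microscope is the product of the objective and eyepiece magnifications:
M = M_obj x M_eye = 4 x 8 = 32.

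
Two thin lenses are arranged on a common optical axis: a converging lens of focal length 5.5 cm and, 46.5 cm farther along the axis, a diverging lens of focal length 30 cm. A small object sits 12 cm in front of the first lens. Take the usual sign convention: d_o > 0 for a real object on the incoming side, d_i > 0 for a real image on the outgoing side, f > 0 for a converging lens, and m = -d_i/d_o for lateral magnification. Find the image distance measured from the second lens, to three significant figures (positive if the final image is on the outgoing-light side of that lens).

-16.4 cm

First lens: d_i1 = 1/(1/5.5 - 1/12) = 10.154 cm.
The intermediate image is 10.154 cm to the right of lens 1, so d_o2 = L - d_i1 = 46.5 - 10.154 = 36.346 cm.
Second lens: d_i2 = 1/(1/(-30) - 1/(36.346)) = -16.435 cm.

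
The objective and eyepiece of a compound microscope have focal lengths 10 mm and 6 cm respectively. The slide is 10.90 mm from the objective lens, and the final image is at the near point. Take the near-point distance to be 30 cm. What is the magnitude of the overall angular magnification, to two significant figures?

67

Convert to cm: f_obj = 10 mm = 1 cm; d_o = 10.90 mm = 1.09 cm.
Objective: 1/d_i = 1/f_obj - 1/d_o = 1/1 - 1/1.09 = 0.08257 cm^-1, so d_i = 12.111 cm.
m_obj = -d_i/d_o = -12.111/1.09 = -11.111.
Eyepiece angular magnification (image at near point): M_eye = 1 + D/f_e = 1 + 30/6 = 6.000.
Overall M = m_obj x M_eye = (-11.111)(6.000) = -66.67.
|M| = 66.67.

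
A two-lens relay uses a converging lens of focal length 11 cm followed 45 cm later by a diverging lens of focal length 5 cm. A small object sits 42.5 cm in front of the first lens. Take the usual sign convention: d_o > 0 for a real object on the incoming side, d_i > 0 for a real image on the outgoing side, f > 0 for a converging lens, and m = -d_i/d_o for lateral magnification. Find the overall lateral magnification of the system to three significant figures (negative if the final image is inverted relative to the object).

Applying the thin-lens equation to the first lens, 1/11 = 1/42.5 + 1/d_i1, which gives d_i1 = 14.841 cm.
Its lateral magnification is m_1 = -d_i1/d_o1 = -(14.841)/42.5 = -0.3492.
The intermediate image is 14.841 cm to the right of lens 1, so d_o2 = L - d_i1 = 45 - 14.841 = 30.159 cm.
Applying the thin-lens equation again with f_2 = -5 cm and d_o2 = 30.159 cm gives d_i2 = -4.289 cm.
m_2 = -(-4.289)/(30.159) = 0.1422.
The system's lateral magnification is m_1 m_2 = (-0.3492)(0.1422) = -0.0497.

-0.0497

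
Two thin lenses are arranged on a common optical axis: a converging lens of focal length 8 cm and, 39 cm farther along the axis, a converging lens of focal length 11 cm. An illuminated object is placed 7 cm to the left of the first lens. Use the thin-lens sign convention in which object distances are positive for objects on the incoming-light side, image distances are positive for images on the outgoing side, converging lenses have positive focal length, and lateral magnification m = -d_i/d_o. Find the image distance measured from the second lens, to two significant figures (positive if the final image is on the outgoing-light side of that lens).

First lens: d_i1 = 1/(1/8 - 1/7) = -56.000 cm.
The intermediate image is virtual, 56.000 cm to the left of lens 1, so d_o2 = L - d_i1 = 39 - (-56.000) = 95.000 cm.
Second lens: d_i2 = 1/(1/11 - 1/(95.000)) = 12.440 cm.

12 cm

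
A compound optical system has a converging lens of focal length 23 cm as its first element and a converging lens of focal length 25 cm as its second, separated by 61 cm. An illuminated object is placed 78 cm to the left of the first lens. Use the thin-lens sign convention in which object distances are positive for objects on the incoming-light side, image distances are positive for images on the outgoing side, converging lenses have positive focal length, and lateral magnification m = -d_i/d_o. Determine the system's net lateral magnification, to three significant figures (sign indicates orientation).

First lens: d_i1 = 1/(1/23 - 1/78) = 32.618 cm.
m_1 = -(32.618)/78 = -0.4182.
The intermediate image is 32.618 cm to the right of lens 1, so d_o2 = L - d_i1 = 61 - 32.618 = 28.382 cm.
Second lens: d_i2 = 1/(1/25 - 1/(28.382)) = 209.812 cm.
m_2 = -(209.812)/(28.382) = -7.3925.
The system's lateral magnification is m_1 m_2 = (-0.4182)(-7.3925) = 3.0914.

3.09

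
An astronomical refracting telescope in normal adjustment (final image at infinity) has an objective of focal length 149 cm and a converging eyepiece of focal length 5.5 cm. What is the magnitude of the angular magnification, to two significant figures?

|M| = f_obj/|f_eye| = 149/5.5 = 27.091.

27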